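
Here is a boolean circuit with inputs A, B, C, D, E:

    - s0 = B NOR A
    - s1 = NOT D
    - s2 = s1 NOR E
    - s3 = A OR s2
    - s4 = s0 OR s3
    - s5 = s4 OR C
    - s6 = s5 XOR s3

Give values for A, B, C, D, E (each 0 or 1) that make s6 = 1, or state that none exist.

A=0, B=1, C=1, D=0, E=0

s6 = s5 XOR s3 must be 1, so s5 and s3 differ.
Check with A=0, B=1, C=1, D=0, E=0:
s0 = B NOR A = 1 NOR 0 = 0
s1 = NOT D = NOT 0 = 1
s2 = s1 NOR E = 1 NOR 0 = 0
s3 = A OR s2 = 0 OR 0 = 0
s4 = s0 OR s3 = 0 OR 0 = 0
s5 = s4 OR C = 0 OR 1 = 1
s6 = s5 XOR s3 = 1 XOR 0 = 1
So s6 = 1 as required.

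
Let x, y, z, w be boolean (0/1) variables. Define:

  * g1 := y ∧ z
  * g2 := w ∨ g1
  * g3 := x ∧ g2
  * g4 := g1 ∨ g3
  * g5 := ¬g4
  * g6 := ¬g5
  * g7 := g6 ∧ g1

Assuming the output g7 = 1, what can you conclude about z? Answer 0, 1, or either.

1

g7 = g6 ∧ g1 must be 1, so both g6 = 1 and g1 = 1.
Every assignment with g7 = 1 has z = 1; there are 4 such assignment(s).
  x=0, y=1, z=1, w=0
  x=0, y=1, z=1, w=1
  x=1, y=1, z=1, w=0
  x=1, y=1, z=1, w=1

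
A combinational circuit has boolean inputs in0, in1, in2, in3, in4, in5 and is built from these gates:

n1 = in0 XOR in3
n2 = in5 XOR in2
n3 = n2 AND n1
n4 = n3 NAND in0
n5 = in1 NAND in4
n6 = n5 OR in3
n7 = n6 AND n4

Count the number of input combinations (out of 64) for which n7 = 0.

14

n7 = n6 AND n4 must be 0, so at least one of n6, n4 is 0.
Enumerating the 64 input combinations, 14 give n7 = 0 and 50 give n7 = 1.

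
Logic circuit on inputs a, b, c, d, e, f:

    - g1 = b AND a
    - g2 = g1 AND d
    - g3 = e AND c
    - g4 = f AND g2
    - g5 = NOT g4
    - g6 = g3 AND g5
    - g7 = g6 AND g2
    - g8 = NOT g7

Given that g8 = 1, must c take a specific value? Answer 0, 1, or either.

either

Both values of c occur among assignments with g8 = 1:
  c=0: a=0, b=0, c=0, d=0, e=0, f=0
  c=1: a=0, b=0, c=1, d=0, e=0, f=0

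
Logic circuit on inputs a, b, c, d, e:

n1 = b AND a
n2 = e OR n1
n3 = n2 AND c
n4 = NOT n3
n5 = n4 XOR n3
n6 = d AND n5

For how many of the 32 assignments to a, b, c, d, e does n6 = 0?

n6 = d AND n5 must be 0, so at least one of d, n5 is 0.
Enumerating the 32 input combinations, 16 give n6 = 0 and 16 give n6 = 1.

16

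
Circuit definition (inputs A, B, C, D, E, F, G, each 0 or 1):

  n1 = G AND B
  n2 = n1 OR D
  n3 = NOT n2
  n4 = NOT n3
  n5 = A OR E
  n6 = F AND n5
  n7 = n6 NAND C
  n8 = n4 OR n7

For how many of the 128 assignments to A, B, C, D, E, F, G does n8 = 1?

119

n8 = n4 OR n7 must be 1, so at least one of n4, n7 is 1.
Enumerating the 128 input combinations, 119 give n8 = 1 and 9 give n8 = 0.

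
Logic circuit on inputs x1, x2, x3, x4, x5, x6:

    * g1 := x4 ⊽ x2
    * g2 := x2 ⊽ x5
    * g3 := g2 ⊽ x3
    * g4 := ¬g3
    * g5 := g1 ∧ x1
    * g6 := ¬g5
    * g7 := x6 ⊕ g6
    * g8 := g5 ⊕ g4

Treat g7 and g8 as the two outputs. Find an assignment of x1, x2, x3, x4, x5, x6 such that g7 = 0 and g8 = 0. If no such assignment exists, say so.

x1=1 x2=1 x3=0 x4=1 x5=0 x6=1

Check with x1=1 x2=1 x3=0 x4=1 x5=0 x6=1:
g1 = x4 ⊽ x2 = 1 ⊽ 1 = 0
g2 = x2 ⊽ x5 = 1 ⊽ 0 = 0
g3 = g2 ⊽ x3 = 0 ⊽ 0 = 1
g4 = ¬g3 = ¬1 = 0
g5 = g1 ∧ x1 = 0 ∧ 1 = 0
g6 = ¬g5 = ¬0 = 1
g7 = x6 ⊕ g6 = 1 ⊕ 1 = 0
g8 = g5 ⊕ g4 = 0 ⊕ 0 = 0
So g7 = 0 and g8 = 0.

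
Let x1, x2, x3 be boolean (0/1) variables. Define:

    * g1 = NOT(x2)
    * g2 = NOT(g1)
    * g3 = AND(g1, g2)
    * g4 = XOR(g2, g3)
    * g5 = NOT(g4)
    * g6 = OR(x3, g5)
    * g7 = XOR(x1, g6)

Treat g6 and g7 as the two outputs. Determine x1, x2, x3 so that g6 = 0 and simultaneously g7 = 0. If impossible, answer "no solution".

x1=0, x2=1, x3=0

Check with x1=0, x2=1, x3=0:
g1 = NOT(x2) = NOT 1 = 0
g2 = NOT(g1) = NOT 0 = 1
g3 = AND(g1, g2) = AND(0, 1) = 0
g4 = XOR(g2, g3) = XOR(1, 0) = 1
g5 = NOT(g4) = NOT 1 = 0
g6 = OR(x3, g5) = OR(0, 0) = 0
g7 = XOR(x1, g6) = XOR(0, 0) = 0
So g6 = 0 and g7 = 0.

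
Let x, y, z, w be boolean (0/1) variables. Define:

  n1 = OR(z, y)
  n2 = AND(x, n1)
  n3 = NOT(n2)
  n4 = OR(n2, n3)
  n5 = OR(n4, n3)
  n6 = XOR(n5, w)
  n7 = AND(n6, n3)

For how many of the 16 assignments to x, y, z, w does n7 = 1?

n7 = AND(n6, n3) must be 1, so both n6 = 1 and n3 = 1.
n6 = XOR(n5, w) must be 1, so n5 and w differ.
Enumerating the 16 input combinations, 5 give n7 = 1 and 11 give n7 = 0.

5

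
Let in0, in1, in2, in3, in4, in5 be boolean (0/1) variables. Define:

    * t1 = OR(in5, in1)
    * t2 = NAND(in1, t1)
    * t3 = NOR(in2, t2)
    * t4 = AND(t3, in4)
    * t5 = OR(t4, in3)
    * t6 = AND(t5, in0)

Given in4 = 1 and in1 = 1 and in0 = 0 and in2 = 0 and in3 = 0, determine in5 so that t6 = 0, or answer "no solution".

t6 = AND(t5, in0) must be 0, so at least one of t5, in0 is 0.
Check with in4 = 1 and in1 = 1 and in0 = 0 and in2 = 0 and in3 = 0 and in5=0:
t1 = OR(in5, in1) = OR(0, 1) = 1
t2 = NAND(in1, t1) = NAND(1, 1) = 0
t3 = NOR(in2, t2) = NOR(0, 0) = 1
t4 = AND(t3, in4) = AND(1, 1) = 1
t5 = OR(t4, in3) = OR(1, 0) = 1
t6 = AND(t5, in0) = AND(1, 0) = 0
So t6 = 0.

in5=0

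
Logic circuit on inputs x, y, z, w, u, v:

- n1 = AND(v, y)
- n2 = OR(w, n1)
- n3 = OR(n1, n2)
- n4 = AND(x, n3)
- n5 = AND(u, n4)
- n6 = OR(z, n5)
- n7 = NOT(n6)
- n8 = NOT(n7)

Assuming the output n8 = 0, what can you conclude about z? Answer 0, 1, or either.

n8 = NOT(n7) must be 0, so n7 = 1.
n7 = NOT(n6) must be 1, so n6 = 0.
Every assignment with n8 = 0 has z = 0; there are 27 such assignment(s).

0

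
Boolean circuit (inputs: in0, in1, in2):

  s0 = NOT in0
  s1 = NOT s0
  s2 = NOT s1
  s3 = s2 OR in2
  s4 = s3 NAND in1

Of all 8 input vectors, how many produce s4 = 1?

5

s4 = s3 NAND in1 must be 1, so at least one of s3, in1 is 0.
Satisfying assignments:
  in0=0, in1=0, in2=0
  in0=0, in1=0, in2=1
  in0=1, in1=0, in2=0
  in0=1, in1=0, in2=1
  in0=1, in1=1, in2=0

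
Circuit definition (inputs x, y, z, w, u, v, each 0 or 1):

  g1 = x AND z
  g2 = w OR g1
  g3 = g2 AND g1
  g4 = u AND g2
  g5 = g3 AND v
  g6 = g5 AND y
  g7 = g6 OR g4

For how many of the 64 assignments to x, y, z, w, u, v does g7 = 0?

g7 = g6 OR g4 must be 0, so both g6 = 0 and g4 = 0.
g6 = g5 AND y must be 0, so at least one of g5, y is 0.
g4 = u AND g2 must be 0, so at least one of u, g2 is 0.
Enumerating the 64 input combinations, 42 give g7 = 0 and 22 give g7 = 1.

42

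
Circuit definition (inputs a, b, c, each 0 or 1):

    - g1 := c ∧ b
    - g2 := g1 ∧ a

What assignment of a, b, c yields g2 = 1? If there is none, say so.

a=1, b=1, c=1

Check with a=1, b=1, c=1:
g1 = c ∧ b = 1 ∧ 1 = 1
g2 = g1 ∧ a = 1 ∧ 1 = 1
So g2 = 1 as required.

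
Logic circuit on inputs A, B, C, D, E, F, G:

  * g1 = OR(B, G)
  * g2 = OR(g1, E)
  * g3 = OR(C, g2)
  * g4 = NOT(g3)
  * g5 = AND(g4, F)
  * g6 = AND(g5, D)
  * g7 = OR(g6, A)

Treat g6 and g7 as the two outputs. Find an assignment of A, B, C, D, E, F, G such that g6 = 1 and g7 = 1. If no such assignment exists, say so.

Check with A=1 B=0 C=0 D=1 E=0 F=1 G=0:
g1 = OR(B, G) = OR(0, 0) = 0
g2 = OR(g1, E) = OR(0, 0) = 0
g3 = OR(C, g2) = OR(0, 0) = 0
g4 = NOT(g3) = NOT 0 = 1
g5 = AND(g4, F) = AND(1, 1) = 1
g6 = AND(g5, D) = AND(1, 1) = 1
g7 = OR(g6, A) = OR(1, 1) = 1
So g6 = 1 and g7 = 1.

A=1 B=0 C=0 D=1 E=0 F=1 G=0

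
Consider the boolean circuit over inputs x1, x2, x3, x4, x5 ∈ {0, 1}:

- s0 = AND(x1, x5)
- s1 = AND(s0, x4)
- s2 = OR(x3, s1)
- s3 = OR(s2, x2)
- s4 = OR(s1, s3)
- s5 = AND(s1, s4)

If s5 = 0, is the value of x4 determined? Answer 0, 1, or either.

either

Both values of x4 occur among assignments with s5 = 0:
  x4=0: x1=0, x2=0, x3=0, x4=0, x5=0
  x4=1: x1=0, x2=0, x3=0, x4=1, x5=0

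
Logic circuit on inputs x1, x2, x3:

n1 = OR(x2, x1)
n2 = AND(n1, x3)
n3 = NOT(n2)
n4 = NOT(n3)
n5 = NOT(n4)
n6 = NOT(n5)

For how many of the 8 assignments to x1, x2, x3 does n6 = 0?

5

n6 = NOT(n5) must be 0, so n5 = 1.
Enumerating the 8 input combinations, 5 give n6 = 0 and 3 give n6 = 1.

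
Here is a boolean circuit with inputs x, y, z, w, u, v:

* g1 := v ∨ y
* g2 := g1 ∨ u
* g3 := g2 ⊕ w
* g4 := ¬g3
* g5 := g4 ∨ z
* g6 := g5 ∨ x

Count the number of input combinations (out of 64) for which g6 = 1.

56

g6 = g5 ∨ x must be 1, so at least one of g5, x is 1.
Enumerating the 64 input combinations, 56 give g6 = 1 and 8 give g6 = 0.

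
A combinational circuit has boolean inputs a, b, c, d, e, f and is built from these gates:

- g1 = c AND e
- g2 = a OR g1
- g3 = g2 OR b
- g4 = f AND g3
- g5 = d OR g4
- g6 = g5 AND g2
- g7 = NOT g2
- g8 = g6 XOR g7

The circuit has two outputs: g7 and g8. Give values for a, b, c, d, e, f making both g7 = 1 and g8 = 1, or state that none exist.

a=0 b=0 c=1 d=0 e=0 f=0

Check with a=0 b=0 c=1 d=0 e=0 f=0:
g1 = c AND e = 1 AND 0 = 0
g2 = a OR g1 = 0 OR 0 = 0
g3 = g2 OR b = 0 OR 0 = 0
g4 = f AND g3 = 0 AND 0 = 0
g5 = d OR g4 = 0 OR 0 = 0
g6 = g5 AND g2 = 0 AND 0 = 0
g7 = NOT g2 = NOT 0 = 1
g8 = g6 XOR g7 = 0 XOR 1 = 1
So g7 = 1 and g8 = 1.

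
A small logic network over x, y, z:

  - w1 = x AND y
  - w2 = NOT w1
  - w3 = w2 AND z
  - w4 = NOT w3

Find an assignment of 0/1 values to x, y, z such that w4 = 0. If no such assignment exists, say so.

Check with x=1, y=0, z=1:
w1 = x AND y = 1 AND 0 = 0
w2 = NOT w1 = NOT 0 = 1
w3 = w2 AND z = 1 AND 1 = 1
w4 = NOT w3 = NOT 1 = 0
So w4 = 0 as required.

x=1, y=0, z=1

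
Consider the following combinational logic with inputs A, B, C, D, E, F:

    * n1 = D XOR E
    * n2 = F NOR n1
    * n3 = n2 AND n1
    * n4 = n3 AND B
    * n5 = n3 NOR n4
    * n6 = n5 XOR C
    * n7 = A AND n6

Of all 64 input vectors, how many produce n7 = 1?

16

n7 = A AND n6 must be 1, so both A = 1 and n6 = 1.
n6 = n5 XOR C must be 1, so n5 and C differ.
Enumerating the 64 input combinations, 16 give n7 = 1 and 48 give n7 = 0.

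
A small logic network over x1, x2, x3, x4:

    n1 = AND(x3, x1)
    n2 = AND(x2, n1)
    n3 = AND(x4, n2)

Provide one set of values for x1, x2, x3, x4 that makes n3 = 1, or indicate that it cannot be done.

n3 = AND(x4, n2) must be 1, so both x4 = 1 and n2 = 1.
n2 = AND(x2, n1) must be 1, so both x2 = 1 and n1 = 1.
n1 = AND(x3, x1) must be 1, so both x3 = 1 and x1 = 1.
Check with x1=1, x2=1, x3=1, x4=1:
n1 = AND(x3, x1) = AND(1, 1) = 1
n2 = AND(x2, n1) = AND(1, 1) = 1
n3 = AND(x4, n2) = AND(1, 1) = 1
So n3 = 1 as required.

x1=1, x2=1, x3=1, x4=1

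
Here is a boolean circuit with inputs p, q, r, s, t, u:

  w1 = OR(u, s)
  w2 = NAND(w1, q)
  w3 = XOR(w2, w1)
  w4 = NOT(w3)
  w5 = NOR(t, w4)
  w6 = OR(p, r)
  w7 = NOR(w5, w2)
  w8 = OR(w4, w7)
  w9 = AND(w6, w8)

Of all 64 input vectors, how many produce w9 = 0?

w9 = AND(w6, w8) must be 0, so at least one of w6, w8 is 0.
Enumerating the 64 input combinations, 37 give w9 = 0 and 27 give w9 = 1.

37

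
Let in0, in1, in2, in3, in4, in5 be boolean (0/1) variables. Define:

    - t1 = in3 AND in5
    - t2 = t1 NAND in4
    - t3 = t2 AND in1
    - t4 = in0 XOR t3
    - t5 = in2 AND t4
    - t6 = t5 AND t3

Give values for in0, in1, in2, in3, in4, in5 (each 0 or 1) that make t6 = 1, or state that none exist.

t6 = t5 AND t3 must be 1, so both t5 = 1 and t3 = 1.
Check with in0=0, in1=1, in2=1, in3=1, in4=1, in5=0:
t1 = in3 AND in5 = 1 AND 0 = 0
t2 = t1 NAND in4 = 0 NAND 1 = 1
t3 = t2 AND in1 = 1 AND 1 = 1
t4 = in0 XOR t3 = 0 XOR 1 = 1
t5 = in2 AND t4 = 1 AND 1 = 1
t6 = t5 AND t3 = 1 AND 1 = 1
So t6 = 1 as required.

in0=0, in1=1, in2=1, in3=1, in4=1, in5=0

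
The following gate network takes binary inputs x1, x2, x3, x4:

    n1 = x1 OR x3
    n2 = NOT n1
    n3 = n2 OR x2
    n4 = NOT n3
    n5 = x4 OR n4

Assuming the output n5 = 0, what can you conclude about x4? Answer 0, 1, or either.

0

n5 = x4 OR n4 must be 0, so both x4 = 0 and n4 = 0.
n4 = NOT n3 must be 0, so n3 = 1.
Every assignment with n5 = 0 has x4 = 0; there are 5 such assignment(s).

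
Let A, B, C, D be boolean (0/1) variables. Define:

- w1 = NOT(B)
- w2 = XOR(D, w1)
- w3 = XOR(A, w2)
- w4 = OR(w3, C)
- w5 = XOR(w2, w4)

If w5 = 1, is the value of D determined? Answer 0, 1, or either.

either

Both values of D occur among assignments with w5 = 1:
  D=0: A=0, B=1, C=1, D=0
  D=1: A=0, B=0, C=1, D=1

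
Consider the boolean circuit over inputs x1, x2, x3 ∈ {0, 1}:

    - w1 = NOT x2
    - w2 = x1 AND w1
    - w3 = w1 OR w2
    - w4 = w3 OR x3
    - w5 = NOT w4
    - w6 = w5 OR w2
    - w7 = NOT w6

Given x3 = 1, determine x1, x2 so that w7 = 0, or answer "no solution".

x1=1 x2=0

w7 = NOT w6 must be 0, so w6 = 1.
Check with x3 = 1 and x1=1, x2=0:
w1 = NOT x2 = NOT 0 = 1
w2 = x1 AND w1 = 1 AND 1 = 1
w3 = w1 OR w2 = 1 OR 1 = 1
w4 = w3 OR x3 = 1 OR 1 = 1
w5 = NOT w4 = NOT 1 = 0
w6 = w5 OR w2 = 0 OR 1 = 1
w7 = NOT w6 = NOT 1 = 0
So w7 = 0.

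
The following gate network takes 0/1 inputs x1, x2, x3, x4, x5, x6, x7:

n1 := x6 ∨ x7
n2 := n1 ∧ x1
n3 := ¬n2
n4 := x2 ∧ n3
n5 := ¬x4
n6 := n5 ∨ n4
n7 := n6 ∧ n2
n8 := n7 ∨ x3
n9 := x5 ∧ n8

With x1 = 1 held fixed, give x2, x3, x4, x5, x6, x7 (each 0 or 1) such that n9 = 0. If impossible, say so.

Check with x1 = 1 and x2=0, x3=0, x4=1, x5=1, x6=0, x7=0:
n1 = x6 ∨ x7 = 0 ∨ 0 = 0
n2 = n1 ∧ x1 = 0 ∧ 1 = 0
n3 = ¬n2 = ¬0 = 1
n4 = x2 ∧ n3 = 0 ∧ 1 = 0
n5 = ¬x4 = ¬1 = 0
n6 = n5 ∨ n4 = 0 ∨ 0 = 0
n7 = n6 ∧ n2 = 0 ∧ 0 = 0
n8 = n7 ∨ x3 = 0 ∨ 0 = 0
n9 = x5 ∧ n8 = 1 ∧ 0 = 0
So n9 = 0.

x2=0, x3=0, x4=1, x5=1, x6=0, x7=0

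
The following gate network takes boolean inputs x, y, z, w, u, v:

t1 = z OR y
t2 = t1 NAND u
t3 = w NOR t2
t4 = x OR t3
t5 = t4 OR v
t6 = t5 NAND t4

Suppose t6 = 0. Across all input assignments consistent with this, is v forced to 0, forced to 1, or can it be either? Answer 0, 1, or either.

either

Both values of v occur among assignments with t6 = 0:
  v=0: x=0, y=0, z=1, w=0, u=1, v=0
  v=1: x=0, y=0, z=1, w=0, u=1, v=1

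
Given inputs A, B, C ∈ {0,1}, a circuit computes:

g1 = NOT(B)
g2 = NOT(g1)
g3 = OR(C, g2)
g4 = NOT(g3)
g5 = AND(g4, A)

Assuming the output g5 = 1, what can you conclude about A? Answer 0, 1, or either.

g5 = AND(g4, A) must be 1, so both g4 = 1 and A = 1.
g4 = NOT(g3) must be 1, so g3 = 0.
g3 = OR(C, g2) must be 0, so both C = 0 and g2 = 0.
Every assignment with g5 = 1 has A = 1; there are 1 such assignment(s).
  A=1, B=0, C=0

1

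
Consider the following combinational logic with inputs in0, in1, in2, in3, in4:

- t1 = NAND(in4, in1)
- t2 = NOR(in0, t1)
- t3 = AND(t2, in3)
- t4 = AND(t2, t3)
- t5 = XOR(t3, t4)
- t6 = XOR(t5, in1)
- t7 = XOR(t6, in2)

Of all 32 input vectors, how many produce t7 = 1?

16

t7 = XOR(t6, in2) must be 1, so t6 and in2 differ.
Enumerating the 32 input combinations, 16 give t7 = 1 and 16 give t7 = 0.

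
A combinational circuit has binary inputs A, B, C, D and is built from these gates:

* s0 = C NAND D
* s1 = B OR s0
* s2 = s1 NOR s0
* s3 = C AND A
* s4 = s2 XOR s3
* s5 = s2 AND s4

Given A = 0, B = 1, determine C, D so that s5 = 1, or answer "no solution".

no solution exists

With A = 0, B = 1 fixed, none of the 4 settings of C, D give s5 = 1.
For example, with C=1, D=1:
s0 = C NAND D = 1 NAND 1 = 0
s1 = B OR s0 = 1 OR 0 = 1
s2 = s1 NOR s0 = 1 NOR 0 = 0
s3 = C AND A = 1 AND 0 = 0
s4 = s2 XOR s3 = 0 XOR 0 = 0
s5 = s2 AND s4 = 0 AND 0 = 0
giving s5 = 0 ≠ 1.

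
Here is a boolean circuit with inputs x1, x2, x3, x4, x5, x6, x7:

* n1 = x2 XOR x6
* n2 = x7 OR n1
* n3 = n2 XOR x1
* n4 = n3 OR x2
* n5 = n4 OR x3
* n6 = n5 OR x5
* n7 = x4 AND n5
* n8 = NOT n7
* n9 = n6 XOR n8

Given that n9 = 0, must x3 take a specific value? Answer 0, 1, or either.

either

Both values of x3 occur among assignments with n9 = 0:
  x3=0: x1=0, x2=0, x3=0, x4=0, x5=0, x6=0, x7=1
  x3=1: x1=0, x2=0, x3=1, x4=0, x5=0, x6=0, x7=0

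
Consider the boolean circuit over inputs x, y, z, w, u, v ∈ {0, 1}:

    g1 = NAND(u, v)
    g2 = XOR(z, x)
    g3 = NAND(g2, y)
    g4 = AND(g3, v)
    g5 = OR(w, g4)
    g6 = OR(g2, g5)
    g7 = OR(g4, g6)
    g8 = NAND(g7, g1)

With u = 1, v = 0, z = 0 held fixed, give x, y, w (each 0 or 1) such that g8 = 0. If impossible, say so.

x=1, y=0, w=1

g8 = NAND(g7, g1) must be 0, so both g7 = 1 and g1 = 1.
g7 = OR(g4, g6) must be 1, so at least one of g4, g6 is 1.
Check with u = 1, v = 0, z = 0 and x=1, y=0, w=1:
g1 = NAND(u, v) = NAND(1, 0) = 1
g2 = XOR(z, x) = XOR(0, 1) = 1
g3 = NAND(g2, y) = NAND(1, 0) = 1
g4 = AND(g3, v) = AND(1, 0) = 0
g5 = OR(w, g4) = OR(1, 0) = 1
g6 = OR(g2, g5) = OR(1, 1) = 1
g7 = OR(g4, g6) = OR(0, 1) = 1
g8 = NAND(g7, g1) = NAND(1, 1) = 0
So g8 = 0.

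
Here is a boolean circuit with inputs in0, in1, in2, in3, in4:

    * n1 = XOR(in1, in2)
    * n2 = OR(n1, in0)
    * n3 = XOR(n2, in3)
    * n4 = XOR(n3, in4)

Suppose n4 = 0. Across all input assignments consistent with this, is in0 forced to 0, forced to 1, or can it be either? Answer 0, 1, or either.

either

Both values of in0 occur among assignments with n4 = 0:
  in0=0: in0=0, in1=0, in2=0, in3=0, in4=0
  in0=1: in0=1, in1=0, in2=0, in3=0, in4=1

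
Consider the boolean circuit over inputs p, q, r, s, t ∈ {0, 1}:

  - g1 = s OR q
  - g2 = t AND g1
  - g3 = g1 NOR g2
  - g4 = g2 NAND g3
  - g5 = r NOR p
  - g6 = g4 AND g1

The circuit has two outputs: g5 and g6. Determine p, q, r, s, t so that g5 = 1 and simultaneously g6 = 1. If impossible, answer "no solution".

Check with p=0, q=1, r=0, s=1, t=1:
g1 = s OR q = 1 OR 1 = 1
g2 = t AND g1 = 1 AND 1 = 1
g3 = g1 NOR g2 = 1 NOR 1 = 0
g4 = g2 NAND g3 = 1 NAND 0 = 1
g5 = r NOR p = 0 NOR 0 = 1
g6 = g4 AND g1 = 1 AND 1 = 1
So g5 = 1 and g6 = 1.

p=0, q=1, r=0, s=1, t=1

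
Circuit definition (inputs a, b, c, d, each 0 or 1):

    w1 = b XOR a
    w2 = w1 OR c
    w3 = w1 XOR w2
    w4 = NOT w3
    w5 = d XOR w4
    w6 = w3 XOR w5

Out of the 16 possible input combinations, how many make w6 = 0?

w6 = w3 XOR w5 must be 0, so w3 and w5 are equal.
Enumerating the 16 input combinations, 8 give w6 = 0 and 8 give w6 = 1.

8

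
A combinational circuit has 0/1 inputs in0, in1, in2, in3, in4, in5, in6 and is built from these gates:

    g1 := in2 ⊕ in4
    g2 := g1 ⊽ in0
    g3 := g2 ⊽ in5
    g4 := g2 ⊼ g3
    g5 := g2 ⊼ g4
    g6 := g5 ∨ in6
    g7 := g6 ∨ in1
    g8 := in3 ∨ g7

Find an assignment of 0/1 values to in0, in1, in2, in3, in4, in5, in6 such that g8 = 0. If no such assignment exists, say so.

in0=0 in1=0 in2=0 in3=0 in4=0 in5=0 in6=0

g8 = in3 ∨ g7 must be 0, so both in3 = 0 and g7 = 0.
Check with in0=0 in1=0 in2=0 in3=0 in4=0 in5=0 in6=0:
g1 = in2 ⊕ in4 = 0 ⊕ 0 = 0
g2 = g1 ⊽ in0 = 0 ⊽ 0 = 1
g3 = g2 ⊽ in5 = 1 ⊽ 0 = 0
g4 = g2 ⊼ g3 = 1 ⊼ 0 = 1
g5 = g2 ⊼ g4 = 1 ⊼ 1 = 0
g6 = g5 ∨ in6 = 0 ∨ 0 = 0
g7 = g6 ∨ in1 = 0 ∨ 0 = 0
g8 = in3 ∨ g7 = 0 ∨ 0 = 0
So g8 = 0 as required.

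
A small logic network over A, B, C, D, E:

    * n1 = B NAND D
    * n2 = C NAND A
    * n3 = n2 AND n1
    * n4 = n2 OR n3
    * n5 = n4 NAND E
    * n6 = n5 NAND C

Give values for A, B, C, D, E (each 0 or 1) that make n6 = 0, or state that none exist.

A=0, B=1, C=1, D=0, E=0

n6 = n5 NAND C must be 0, so both n5 = 1 and C = 1.
n5 = n4 NAND E must be 1, so at least one of n4, E is 0.
Check with A=0, B=1, C=1, D=0, E=0:
n1 = B NAND D = 1 NAND 0 = 1
n2 = C NAND A = 1 NAND 0 = 1
n3 = n2 AND n1 = 1 AND 1 = 1
n4 = n2 OR n3 = 1 OR 1 = 1
n5 = n4 NAND E = 1 NAND 0 = 1
n6 = n5 NAND C = 1 NAND 1 = 0
So n6 = 0 as required.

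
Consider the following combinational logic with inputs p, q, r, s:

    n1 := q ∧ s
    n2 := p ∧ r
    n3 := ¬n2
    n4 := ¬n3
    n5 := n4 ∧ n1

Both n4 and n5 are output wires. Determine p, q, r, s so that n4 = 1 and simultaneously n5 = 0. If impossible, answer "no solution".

Check with p=1, q=1, r=1, s=0:
n1 = q ∧ s = 1 ∧ 0 = 0
n2 = p ∧ r = 1 ∧ 1 = 1
n3 = ¬n2 = ¬1 = 0
n4 = ¬n3 = ¬0 = 1
n5 = n4 ∧ n1 = 1 ∧ 0 = 0
So n4 = 1 and n5 = 0.

p=1, q=1, r=1, s=0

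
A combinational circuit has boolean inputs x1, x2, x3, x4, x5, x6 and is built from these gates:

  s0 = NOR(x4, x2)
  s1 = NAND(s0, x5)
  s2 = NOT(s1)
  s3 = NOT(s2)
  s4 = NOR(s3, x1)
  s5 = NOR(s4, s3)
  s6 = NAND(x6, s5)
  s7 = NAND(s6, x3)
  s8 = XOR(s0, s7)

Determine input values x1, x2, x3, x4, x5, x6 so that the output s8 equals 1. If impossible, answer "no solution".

x1=1, x2=1, x3=0, x4=0, x5=0, x6=1

s8 = XOR(s0, s7) must be 1, so s0 and s7 differ.
Check with x1=1, x2=1, x3=0, x4=0, x5=0, x6=1:
s0 = NOR(x4, x2) = NOR(0, 1) = 0
s1 = NAND(s0, x5) = NAND(0, 0) = 1
s2 = NOT(s1) = NOT 1 = 0
s3 = NOT(s2) = NOT 0 = 1
s4 = NOR(s3, x1) = NOR(1, 1) = 0
s5 = NOR(s4, s3) = NOR(0, 1) = 0
s6 = NAND(x6, s5) = NAND(1, 0) = 1
s7 = NAND(s6, x3) = NAND(1, 0) = 1
s8 = XOR(s0, s7) = XOR(0, 1) = 1
So s8 = 1 as required.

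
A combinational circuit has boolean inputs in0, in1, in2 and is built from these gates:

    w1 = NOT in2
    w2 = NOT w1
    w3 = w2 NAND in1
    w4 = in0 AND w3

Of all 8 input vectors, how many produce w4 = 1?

w4 = in0 AND w3 must be 1, so both in0 = 1 and w3 = 1.
w3 = w2 NAND in1 must be 1, so at least one of w2, in1 is 0.
Satisfying assignments:
  in0=1, in1=0, in2=0
  in0=1, in1=0, in2=1
  in0=1, in1=1, in2=0

3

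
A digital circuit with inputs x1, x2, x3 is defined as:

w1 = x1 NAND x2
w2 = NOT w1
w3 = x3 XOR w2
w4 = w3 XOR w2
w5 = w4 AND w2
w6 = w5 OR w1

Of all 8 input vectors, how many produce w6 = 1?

7

w6 = w5 OR w1 must be 1, so at least one of w5, w1 is 1.
Enumerating the 8 input combinations, 7 give w6 = 1 and 1 give w6 = 0.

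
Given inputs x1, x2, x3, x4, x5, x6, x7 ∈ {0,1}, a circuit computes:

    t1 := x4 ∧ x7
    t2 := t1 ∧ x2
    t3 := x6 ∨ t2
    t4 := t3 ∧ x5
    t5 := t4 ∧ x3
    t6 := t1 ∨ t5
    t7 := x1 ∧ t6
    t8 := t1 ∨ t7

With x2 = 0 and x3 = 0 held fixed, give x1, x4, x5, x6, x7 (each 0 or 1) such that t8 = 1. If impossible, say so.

x1=1 x4=1 x5=1 x6=0 x7=1

Check with x2 = 0 and x3 = 0 and x1=1, x4=1, x5=1, x6=0, x7=1:
t1 = x4 ∧ x7 = 1 ∧ 1 = 1
t2 = t1 ∧ x2 = 1 ∧ 0 = 0
t3 = x6 ∨ t2 = 0 ∨ 0 = 0
t4 = t3 ∧ x5 = 0 ∧ 1 = 0
t5 = t4 ∧ x3 = 0 ∧ 0 = 0
t6 = t1 ∨ t5 = 1 ∨ 0 = 1
t7 = x1 ∧ t6 = 1 ∧ 1 = 1
t8 = t1 ∨ t7 = 1 ∨ 1 = 1
So t8 = 1.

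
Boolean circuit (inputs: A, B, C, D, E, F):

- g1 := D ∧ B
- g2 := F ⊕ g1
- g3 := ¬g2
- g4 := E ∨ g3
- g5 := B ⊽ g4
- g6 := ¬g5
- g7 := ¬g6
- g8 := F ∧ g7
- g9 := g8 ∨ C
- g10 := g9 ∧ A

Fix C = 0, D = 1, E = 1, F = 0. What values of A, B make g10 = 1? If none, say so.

no solution exists

With C = 0, D = 1, E = 1, F = 0 fixed, none of the 4 settings of A, B give g10 = 1.
For example, with A=1, B=0:
g1 = D ∧ B = 1 ∧ 0 = 0
g2 = F ⊕ g1 = 0 ⊕ 0 = 0
g3 = ¬g2 = ¬0 = 1
g4 = E ∨ g3 = 1 ∨ 1 = 1
g5 = B ⊽ g4 = 0 ⊽ 1 = 0
g6 = ¬g5 = ¬0 = 1
g7 = ¬g6 = ¬1 = 0
g8 = F ∧ g7 = 0 ∧ 0 = 0
g9 = g8 ∨ C = 0 ∨ 0 = 0
g10 = g9 ∧ A = 0 ∧ 1 = 0
giving g10 = 0 ≠ 1.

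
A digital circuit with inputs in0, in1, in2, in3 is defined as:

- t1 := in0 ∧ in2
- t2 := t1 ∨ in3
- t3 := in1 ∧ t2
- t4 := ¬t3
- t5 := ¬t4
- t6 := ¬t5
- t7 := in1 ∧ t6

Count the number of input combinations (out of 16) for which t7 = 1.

t7 = in1 ∧ t6 must be 1, so both in1 = 1 and t6 = 1.
t6 = ¬t5 must be 1, so t5 = 0.
t5 = ¬t4 must be 0, so t4 = 1.
Satisfying assignments:
  in0=0, in1=1, in2=0, in3=0
  in0=0, in1=1, in2=1, in3=0
  in0=1, in1=1, in2=0, in3=0

3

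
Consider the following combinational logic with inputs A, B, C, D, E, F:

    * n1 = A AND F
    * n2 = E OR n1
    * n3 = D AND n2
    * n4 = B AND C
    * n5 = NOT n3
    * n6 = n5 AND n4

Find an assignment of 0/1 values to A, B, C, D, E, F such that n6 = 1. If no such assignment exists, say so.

A=0 B=1 C=1 D=0 E=0 F=0

n6 = n5 AND n4 must be 1, so both n5 = 1 and n4 = 1.
n5 = NOT n3 must be 1, so n3 = 0.
n4 = B AND C must be 1, so both B = 1 and C = 1.
Check with A=0 B=1 C=1 D=0 E=0 F=0:
n1 = A AND F = 0 AND 0 = 0
n2 = E OR n1 = 0 OR 0 = 0
n3 = D AND n2 = 0 AND 0 = 0
n4 = B AND C = 1 AND 1 = 1
n5 = NOT n3 = NOT 0 = 1
n6 = n5 AND n4 = 1 AND 1 = 1
So n6 = 1 as required.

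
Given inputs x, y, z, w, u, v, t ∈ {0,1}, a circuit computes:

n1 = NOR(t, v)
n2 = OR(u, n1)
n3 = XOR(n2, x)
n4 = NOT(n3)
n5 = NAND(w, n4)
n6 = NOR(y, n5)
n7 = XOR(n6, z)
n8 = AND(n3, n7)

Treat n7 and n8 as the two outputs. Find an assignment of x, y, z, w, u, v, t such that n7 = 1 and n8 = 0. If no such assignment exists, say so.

x=1, y=0, z=1, w=0, u=1, v=1, t=1

Check with x=1, y=0, z=1, w=0, u=1, v=1, t=1:
n1 = NOR(t, v) = NOR(1, 1) = 0
n2 = OR(u, n1) = OR(1, 0) = 1
n3 = XOR(n2, x) = XOR(1, 1) = 0
n4 = NOT(n3) = NOT 0 = 1
n5 = NAND(w, n4) = NAND(0, 1) = 1
n6 = NOR(y, n5) = NOR(0, 1) = 0
n7 = XOR(n6, z) = XOR(0, 1) = 1
n8 = AND(n3, n7) = AND(0, 1) = 0
So n7 = 1 and n8 = 0.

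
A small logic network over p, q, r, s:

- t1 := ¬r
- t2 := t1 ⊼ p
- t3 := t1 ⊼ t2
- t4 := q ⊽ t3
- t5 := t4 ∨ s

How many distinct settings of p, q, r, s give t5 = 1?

t5 = t4 ∨ s must be 1, so at least one of t4, s is 1.
Enumerating the 16 input combinations, 9 give t5 = 1 and 7 give t5 = 0.

9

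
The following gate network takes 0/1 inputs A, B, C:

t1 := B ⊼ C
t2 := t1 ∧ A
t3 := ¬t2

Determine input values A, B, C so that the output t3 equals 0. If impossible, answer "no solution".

A=1 B=0 C=1

Check with A=1 B=0 C=1:
t1 = B ⊼ C = 0 ⊼ 1 = 1
t2 = t1 ∧ A = 1 ∧ 1 = 1
t3 = ¬t2 = ¬1 = 0
So t3 = 0 as required.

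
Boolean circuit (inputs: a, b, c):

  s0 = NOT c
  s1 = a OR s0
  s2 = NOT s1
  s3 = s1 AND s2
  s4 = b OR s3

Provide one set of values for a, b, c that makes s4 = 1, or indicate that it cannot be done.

a=0 b=1 c=0

Check with a=0 b=1 c=0:
s0 = NOT c = NOT 0 = 1
s1 = a OR s0 = 0 OR 1 = 1
s2 = NOT s1 = NOT 1 = 0
s3 = s1 AND s2 = 1 AND 0 = 0
s4 = b OR s3 = 1 OR 0 = 1
So s4 = 1 as required.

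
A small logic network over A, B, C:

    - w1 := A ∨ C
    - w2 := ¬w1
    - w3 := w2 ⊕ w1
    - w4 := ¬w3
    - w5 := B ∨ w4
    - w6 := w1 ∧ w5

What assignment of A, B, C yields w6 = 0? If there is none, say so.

A=0, B=1, C=0

w6 = w1 ∧ w5 must be 0, so at least one of w1, w5 is 0.
Check with A=0, B=1, C=0:
w1 = A ∨ C = 0 ∨ 0 = 0
w2 = ¬w1 = ¬0 = 1
w3 = w2 ⊕ w1 = 1 ⊕ 0 = 1
w4 = ¬w3 = ¬1 = 0
w5 = B ∨ w4 = 1 ∨ 0 = 1
w6 = w1 ∧ w5 = 0 ∧ 1 = 0
So w6 = 0 as required.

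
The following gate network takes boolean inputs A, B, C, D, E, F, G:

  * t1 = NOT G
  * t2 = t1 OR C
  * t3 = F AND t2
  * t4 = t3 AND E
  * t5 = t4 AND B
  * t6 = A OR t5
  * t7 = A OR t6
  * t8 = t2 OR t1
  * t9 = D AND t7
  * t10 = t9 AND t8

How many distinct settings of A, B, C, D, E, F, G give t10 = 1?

t10 = t9 AND t8 must be 1, so both t9 = 1 and t8 = 1.
Enumerating the 128 input combinations, 27 give t10 = 1 and 101 give t10 = 0.

27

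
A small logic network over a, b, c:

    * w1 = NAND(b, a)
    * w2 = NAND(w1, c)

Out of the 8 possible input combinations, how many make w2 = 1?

5

w2 = NAND(w1, c) must be 1, so at least one of w1, c is 0.
Enumerating the 8 input combinations, 5 give w2 = 1 and 3 give w2 = 0.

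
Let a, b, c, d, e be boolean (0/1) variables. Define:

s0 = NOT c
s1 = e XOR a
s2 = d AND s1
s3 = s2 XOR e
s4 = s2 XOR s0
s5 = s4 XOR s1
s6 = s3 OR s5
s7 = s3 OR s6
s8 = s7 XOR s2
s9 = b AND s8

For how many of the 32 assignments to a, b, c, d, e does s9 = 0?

22

s9 = b AND s8 must be 0, so at least one of b, s8 is 0.
Enumerating the 32 input combinations, 22 give s9 = 0 and 10 give s9 = 1.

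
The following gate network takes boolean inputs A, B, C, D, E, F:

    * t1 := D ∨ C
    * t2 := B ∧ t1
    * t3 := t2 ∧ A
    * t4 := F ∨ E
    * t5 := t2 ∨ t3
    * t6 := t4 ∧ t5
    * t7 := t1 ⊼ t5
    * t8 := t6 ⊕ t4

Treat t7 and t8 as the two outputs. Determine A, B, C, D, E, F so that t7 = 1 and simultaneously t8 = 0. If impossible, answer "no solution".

Check with A=1, B=0, C=0, D=1, E=0, F=0:
t1 = D ∨ C = 1 ∨ 0 = 1
t2 = B ∧ t1 = 0 ∧ 1 = 0
t3 = t2 ∧ A = 0 ∧ 1 = 0
t4 = F ∨ E = 0 ∨ 0 = 0
t5 = t2 ∨ t3 = 0 ∨ 0 = 0
t6 = t4 ∧ t5 = 0 ∧ 0 = 0
t7 = t1 ⊼ t5 = 1 ⊼ 0 = 1
t8 = t6 ⊕ t4 = 0 ⊕ 0 = 0
So t7 = 1 and t8 = 0.

A=1, B=0, C=0, D=1, E=0, F=0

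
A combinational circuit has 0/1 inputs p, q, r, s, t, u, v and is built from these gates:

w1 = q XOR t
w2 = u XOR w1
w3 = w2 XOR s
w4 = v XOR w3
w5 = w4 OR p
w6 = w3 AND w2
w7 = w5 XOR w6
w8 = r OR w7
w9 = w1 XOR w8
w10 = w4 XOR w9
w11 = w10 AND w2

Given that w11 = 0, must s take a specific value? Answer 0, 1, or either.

Both values of s occur among assignments with w11 = 0:
  s=0: p=0, q=0, r=0, s=0, t=0, u=0, v=0
  s=1: p=0, q=0, r=0, s=1, t=0, u=0, v=0

either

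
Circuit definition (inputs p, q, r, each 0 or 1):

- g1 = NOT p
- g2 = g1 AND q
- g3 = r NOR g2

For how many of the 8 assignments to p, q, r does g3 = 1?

g3 = r NOR g2 must be 1, so both r = 0 and g2 = 0.
Satisfying assignments:
  p=0, q=0, r=0
  p=1, q=0, r=0
  p=1, q=1, r=0

3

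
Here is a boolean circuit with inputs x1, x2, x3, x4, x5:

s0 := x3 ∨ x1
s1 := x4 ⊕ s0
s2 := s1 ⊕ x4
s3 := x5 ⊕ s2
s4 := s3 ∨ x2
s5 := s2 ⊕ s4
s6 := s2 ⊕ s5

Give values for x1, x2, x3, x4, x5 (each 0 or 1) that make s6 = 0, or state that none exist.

s6 = s2 ⊕ s5 must be 0, so s2 and s5 are equal.
Check with x1=1, x2=0, x3=1, x4=1, x5=1:
s0 = x3 ∨ x1 = 1 ∨ 1 = 1
s1 = x4 ⊕ s0 = 1 ⊕ 1 = 0
s2 = s1 ⊕ x4 = 0 ⊕ 1 = 1
s3 = x5 ⊕ s2 = 1 ⊕ 1 = 0
s4 = s3 ∨ x2 = 0 ∨ 0 = 0
s5 = s2 ⊕ s4 = 1 ⊕ 0 = 1
s6 = s2 ⊕ s5 = 1 ⊕ 1 = 0
So s6 = 0 as required.

x1=1, x2=0, x3=1, x4=1, x5=1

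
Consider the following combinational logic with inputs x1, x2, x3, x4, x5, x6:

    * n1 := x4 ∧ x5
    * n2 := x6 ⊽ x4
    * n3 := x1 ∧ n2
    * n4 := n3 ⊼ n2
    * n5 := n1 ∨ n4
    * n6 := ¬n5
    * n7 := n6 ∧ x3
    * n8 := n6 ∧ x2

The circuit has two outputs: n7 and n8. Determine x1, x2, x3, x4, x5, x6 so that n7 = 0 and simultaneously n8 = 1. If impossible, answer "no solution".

x1=1 x2=1 x3=0 x4=0 x5=0 x6=0

Check with x1=1 x2=1 x3=0 x4=0 x5=0 x6=0:
n1 = x4 ∧ x5 = 0 ∧ 0 = 0
n2 = x6 ⊽ x4 = 0 ⊽ 0 = 1
n3 = x1 ∧ n2 = 1 ∧ 1 = 1
n4 = n3 ⊼ n2 = 1 ⊼ 1 = 0
n5 = n1 ∨ n4 = 0 ∨ 0 = 0
n6 = ¬n5 = ¬0 = 1
n7 = n6 ∧ x3 = 1 ∧ 0 = 0
n8 = n6 ∧ x2 = 1 ∧ 1 = 1
So n7 = 0 and n8 = 1.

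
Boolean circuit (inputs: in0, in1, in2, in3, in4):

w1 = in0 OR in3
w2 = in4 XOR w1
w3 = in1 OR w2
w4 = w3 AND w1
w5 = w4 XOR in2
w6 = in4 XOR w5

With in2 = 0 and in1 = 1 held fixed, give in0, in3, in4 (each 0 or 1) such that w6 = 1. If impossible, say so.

in0=0, in3=1, in4=0

Check with in2 = 0 and in1 = 1 and in0=0, in3=1, in4=0:
w1 = in0 OR in3 = 0 OR 1 = 1
w2 = in4 XOR w1 = 0 XOR 1 = 1
w3 = in1 OR w2 = 1 OR 1 = 1
w4 = w3 AND w1 = 1 AND 1 = 1
w5 = w4 XOR in2 = 1 XOR 0 = 1
w6 = in4 XOR w5 = 0 XOR 1 = 1
So w6 = 1.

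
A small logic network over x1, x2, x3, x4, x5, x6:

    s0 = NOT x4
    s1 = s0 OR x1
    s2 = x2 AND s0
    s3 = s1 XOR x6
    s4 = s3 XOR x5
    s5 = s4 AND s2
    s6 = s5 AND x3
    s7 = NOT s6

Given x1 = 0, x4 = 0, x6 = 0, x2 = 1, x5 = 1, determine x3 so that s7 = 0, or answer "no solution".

With x1 = 0, x4 = 0, x6 = 0, x2 = 1, x5 = 1 fixed, none of the 2 settings of x3 give s7 = 0.
For example, with x3=0:
s0 = NOT x4 = NOT 0 = 1
s1 = s0 OR x1 = 1 OR 0 = 1
s2 = x2 AND s0 = 1 AND 1 = 1
s3 = s1 XOR x6 = 1 XOR 0 = 1
s4 = s3 XOR x5 = 1 XOR 1 = 0
s5 = s4 AND s2 = 0 AND 1 = 0
s6 = s5 AND x3 = 0 AND 0 = 0
s7 = NOT s6 = NOT 0 = 1
giving s7 = 1 ≠ 0.

no solution exists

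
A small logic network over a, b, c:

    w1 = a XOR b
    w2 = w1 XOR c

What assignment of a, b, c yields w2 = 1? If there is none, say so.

a=0 b=1 c=0

w2 = w1 XOR c must be 1, so w1 and c differ.
Check with a=0 b=1 c=0:
w1 = a XOR b = 0 XOR 1 = 1
w2 = w1 XOR c = 1 XOR 0 = 1
So w2 = 1 as required.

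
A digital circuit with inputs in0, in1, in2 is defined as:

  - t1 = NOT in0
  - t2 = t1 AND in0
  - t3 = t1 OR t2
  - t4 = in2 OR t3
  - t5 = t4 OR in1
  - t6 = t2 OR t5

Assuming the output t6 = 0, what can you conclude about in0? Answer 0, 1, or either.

t6 = t2 OR t5 must be 0, so both t2 = 0 and t5 = 0.
t2 = t1 AND in0 must be 0, so at least one of t1, in0 is 0.
Every assignment with t6 = 0 has in0 = 1; there are 1 such assignment(s).
  in0=1, in1=0, in2=0

1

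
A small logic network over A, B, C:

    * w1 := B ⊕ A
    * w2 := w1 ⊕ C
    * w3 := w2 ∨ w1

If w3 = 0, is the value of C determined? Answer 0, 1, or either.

0

w3 = w2 ∨ w1 must be 0, so both w2 = 0 and w1 = 0.
w2 = w1 ⊕ C must be 0, so w1 and C are equal.
w1 = B ⊕ A must be 0, so B and A are equal.
Every assignment with w3 = 0 has C = 0; there are 2 such assignment(s).
  A=0, B=0, C=0
  A=1, B=1, C=0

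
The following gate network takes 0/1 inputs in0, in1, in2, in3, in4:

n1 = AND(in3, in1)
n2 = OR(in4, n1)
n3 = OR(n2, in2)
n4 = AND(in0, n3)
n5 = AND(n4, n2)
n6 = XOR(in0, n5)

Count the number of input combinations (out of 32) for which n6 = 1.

6

n6 = XOR(in0, n5) must be 1, so in0 and n5 differ.
Satisfying assignments:
  in0=1, in1=0, in2=0, in3=0, in4=0
  in0=1, in1=0, in2=0, in3=1, in4=0
  in0=1, in1=0, in2=1, in3=0, in4=0
  in0=1, in1=0, in2=1, in3=1, in4=0
  in0=1, in1=1, in2=0, in3=0, in4=0
  in0=1, in1=1, in2=1, in3=0, in4=0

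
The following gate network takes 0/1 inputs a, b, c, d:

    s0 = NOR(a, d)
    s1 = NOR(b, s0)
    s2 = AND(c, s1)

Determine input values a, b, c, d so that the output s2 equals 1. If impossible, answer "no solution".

a=0 b=0 c=1 d=1

s2 = AND(c, s1) must be 1, so both c = 1 and s1 = 1.
Check with a=0 b=0 c=1 d=1:
s0 = NOR(a, d) = NOR(0, 1) = 0
s1 = NOR(b, s0) = NOR(0, 0) = 1
s2 = AND(c, s1) = AND(1, 1) = 1
So s2 = 1 as required.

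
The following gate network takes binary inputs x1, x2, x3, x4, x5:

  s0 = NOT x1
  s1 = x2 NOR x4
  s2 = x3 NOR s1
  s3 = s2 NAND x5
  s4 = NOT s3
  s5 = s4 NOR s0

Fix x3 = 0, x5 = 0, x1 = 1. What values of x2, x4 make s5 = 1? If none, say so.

Check with x3 = 0, x5 = 0, x1 = 1 and x2=1, x4=0:
s0 = NOT x1 = NOT 1 = 0
s1 = x2 NOR x4 = 1 NOR 0 = 0
s2 = x3 NOR s1 = 0 NOR 0 = 1
s3 = s2 NAND x5 = 1 NAND 0 = 1
s4 = NOT s3 = NOT 1 = 0
s5 = s4 NOR s0 = 0 NOR 0 = 1
So s5 = 1.

x2=1, x4=0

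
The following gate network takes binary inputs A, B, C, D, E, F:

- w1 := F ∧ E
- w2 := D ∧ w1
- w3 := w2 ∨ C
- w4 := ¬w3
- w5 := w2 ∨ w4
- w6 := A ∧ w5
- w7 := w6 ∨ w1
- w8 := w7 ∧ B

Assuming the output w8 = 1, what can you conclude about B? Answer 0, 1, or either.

1

w8 = w7 ∧ B must be 1, so both w7 = 1 and B = 1.
w7 = w6 ∨ w1 must be 1, so at least one of w6, w1 is 1.
Every assignment with w8 = 1 has B = 1; there are 14 such assignment(s).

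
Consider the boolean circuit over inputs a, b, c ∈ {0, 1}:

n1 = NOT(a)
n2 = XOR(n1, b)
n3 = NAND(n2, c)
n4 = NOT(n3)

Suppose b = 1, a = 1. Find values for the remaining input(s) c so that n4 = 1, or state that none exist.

c=1

n4 = NOT(n3) must be 1, so n3 = 0.
Check with b = 1, a = 1 and c=1:
n1 = NOT(a) = NOT 1 = 0
n2 = XOR(n1, b) = XOR(0, 1) = 1
n3 = NAND(n2, c) = NAND(1, 1) = 0
n4 = NOT(n3) = NOT 0 = 1
So n4 = 1.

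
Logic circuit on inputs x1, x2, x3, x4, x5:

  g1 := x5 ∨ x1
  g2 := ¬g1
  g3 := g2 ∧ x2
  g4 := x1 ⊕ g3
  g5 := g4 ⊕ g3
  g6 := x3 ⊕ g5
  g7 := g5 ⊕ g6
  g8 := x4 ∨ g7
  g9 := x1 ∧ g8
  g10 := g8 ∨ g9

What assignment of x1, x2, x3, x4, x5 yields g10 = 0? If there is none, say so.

Check with x1=1 x2=1 x3=0 x4=0 x5=0:
g1 = x5 ∨ x1 = 0 ∨ 1 = 1
g2 = ¬g1 = ¬1 = 0
g3 = g2 ∧ x2 = 0 ∧ 1 = 0
g4 = x1 ⊕ g3 = 1 ⊕ 0 = 1
g5 = g4 ⊕ g3 = 1 ⊕ 0 = 1
g6 = x3 ⊕ g5 = 0 ⊕ 1 = 1
g7 = g5 ⊕ g6 = 1 ⊕ 1 = 0
g8 = x4 ∨ g7 = 0 ∨ 0 = 0
g9 = x1 ∧ g8 = 1 ∧ 0 = 0
g10 = g8 ∨ g9 = 0 ∨ 0 = 0
So g10 = 0 as required.

x1=1 x2=1 x3=0 x4=0 x5=0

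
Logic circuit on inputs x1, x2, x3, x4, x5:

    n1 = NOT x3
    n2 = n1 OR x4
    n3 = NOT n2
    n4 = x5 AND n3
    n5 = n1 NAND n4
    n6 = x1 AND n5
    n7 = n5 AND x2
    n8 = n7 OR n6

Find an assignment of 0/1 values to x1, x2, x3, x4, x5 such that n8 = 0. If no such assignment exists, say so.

x1=0 x2=0 x3=1 x4=0 x5=1

n8 = n7 OR n6 must be 0, so both n7 = 0 and n6 = 0.
n7 = n5 AND x2 must be 0, so at least one of n5, x2 is 0.
Check with x1=0 x2=0 x3=1 x4=0 x5=1:
n1 = NOT x3 = NOT 1 = 0
n2 = n1 OR x4 = 0 OR 0 = 0
n3 = NOT n2 = NOT 0 = 1
n4 = x5 AND n3 = 1 AND 1 = 1
n5 = n1 NAND n4 = 0 NAND 1 = 1
n6 = x1 AND n5 = 0 AND 1 = 0
n7 = n5 AND x2 = 1 AND 0 = 0
n8 = n7 OR n6 = 0 OR 0 = 0
So n8 = 0 as required.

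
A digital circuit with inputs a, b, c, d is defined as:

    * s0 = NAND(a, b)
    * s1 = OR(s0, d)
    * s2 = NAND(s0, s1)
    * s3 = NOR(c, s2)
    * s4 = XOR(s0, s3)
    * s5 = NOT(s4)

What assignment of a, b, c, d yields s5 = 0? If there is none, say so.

a=0 b=1 c=1 d=0

s5 = NOT(s4) must be 0, so s4 = 1.
Check with a=0 b=1 c=1 d=0:
s0 = NAND(a, b) = NAND(0, 1) = 1
s1 = OR(s0, d) = OR(1, 0) = 1
s2 = NAND(s0, s1) = NAND(1, 1) = 0
s3 = NOR(c, s2) = NOR(1, 0) = 0
s4 = XOR(s0, s3) = XOR(1, 0) = 1
s5 = NOT(s4) = NOT 1 = 0
So s5 = 0 as required.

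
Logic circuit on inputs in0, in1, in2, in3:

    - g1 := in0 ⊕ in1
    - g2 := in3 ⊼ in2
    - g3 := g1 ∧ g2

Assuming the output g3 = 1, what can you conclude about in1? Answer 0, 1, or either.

Both values of in1 occur among assignments with g3 = 1:
  in1=0: in0=1, in1=0, in2=0, in3=0
  in1=1: in0=0, in1=1, in2=0, in3=0

either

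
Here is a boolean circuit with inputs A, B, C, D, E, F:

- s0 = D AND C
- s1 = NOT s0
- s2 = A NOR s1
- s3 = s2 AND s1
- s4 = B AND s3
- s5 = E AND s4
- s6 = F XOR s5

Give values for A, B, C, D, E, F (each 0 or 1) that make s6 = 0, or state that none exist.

s6 = F XOR s5 must be 0, so F and s5 are equal.
Check with A=0 B=0 C=0 D=1 E=1 F=0:
s0 = D AND C = 1 AND 0 = 0
s1 = NOT s0 = NOT 0 = 1
s2 = A NOR s1 = 0 NOR 1 = 0
s3 = s2 AND s1 = 0 AND 1 = 0
s4 = B AND s3 = 0 AND 0 = 0
s5 = E AND s4 = 1 AND 0 = 0
s6 = F XOR s5 = 0 XOR 0 = 0
So s6 = 0 as required.

A=0 B=0 C=0 D=1 E=1 F=0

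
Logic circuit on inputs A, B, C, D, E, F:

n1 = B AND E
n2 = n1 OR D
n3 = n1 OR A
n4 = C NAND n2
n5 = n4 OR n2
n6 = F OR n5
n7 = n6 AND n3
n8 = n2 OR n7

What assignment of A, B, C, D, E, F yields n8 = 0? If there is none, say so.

A=0, B=0, C=1, D=0, E=0, F=0

n8 = n2 OR n7 must be 0, so both n2 = 0 and n7 = 0.
n2 = n1 OR D must be 0, so both n1 = 0 and D = 0.
n7 = n6 AND n3 must be 0, so at least one of n6, n3 is 0.
Check with A=0, B=0, C=1, D=0, E=0, F=0:
n1 = B AND E = 0 AND 0 = 0
n2 = n1 OR D = 0 OR 0 = 0
n3 = n1 OR A = 0 OR 0 = 0
n4 = C NAND n2 = 1 NAND 0 = 1
n5 = n4 OR n2 = 1 OR 0 = 1
n6 = F OR n5 = 0 OR 1 = 1
n7 = n6 AND n3 = 1 AND 0 = 0
n8 = n2 OR n7 = 0 OR 0 = 0
So n8 = 0 as required.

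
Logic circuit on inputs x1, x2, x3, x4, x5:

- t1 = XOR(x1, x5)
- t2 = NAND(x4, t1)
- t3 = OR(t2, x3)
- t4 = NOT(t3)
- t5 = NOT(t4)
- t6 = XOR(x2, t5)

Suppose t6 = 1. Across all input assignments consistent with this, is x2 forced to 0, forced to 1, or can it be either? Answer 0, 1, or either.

Both values of x2 occur among assignments with t6 = 1:
  x2=0: x1=0, x2=0, x3=0, x4=0, x5=0
  x2=1: x1=0, x2=1, x3=0, x4=1, x5=1

either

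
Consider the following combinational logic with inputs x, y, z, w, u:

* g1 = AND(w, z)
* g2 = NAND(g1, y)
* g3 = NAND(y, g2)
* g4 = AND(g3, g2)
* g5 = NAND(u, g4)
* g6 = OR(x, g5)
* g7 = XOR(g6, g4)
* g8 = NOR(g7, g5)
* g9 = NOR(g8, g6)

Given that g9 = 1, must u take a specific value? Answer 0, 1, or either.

g9 = NOR(g8, g6) must be 1, so both g8 = 0 and g6 = 0.
g8 = NOR(g7, g5) must be 0, so at least one of g7, g5 is 1.
Every assignment with g9 = 1 has u = 1; there are 4 such assignment(s).
  x=0, y=0, z=0, w=0, u=1
  x=0, y=0, z=0, w=1, u=1
  x=0, y=0, z=1, w=0, u=1
  x=0, y=0, z=1, w=1, u=1

1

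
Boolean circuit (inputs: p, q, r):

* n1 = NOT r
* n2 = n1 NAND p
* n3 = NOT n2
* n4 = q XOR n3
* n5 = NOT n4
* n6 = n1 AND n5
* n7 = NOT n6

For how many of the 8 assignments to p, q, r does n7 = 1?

6

n7 = NOT n6 must be 1, so n6 = 0.
n6 = n1 AND n5 must be 0, so at least one of n1, n5 is 0.
Satisfying assignments:
  p=0, q=0, r=1
  p=0, q=1, r=0
  p=0, q=1, r=1
  p=1, q=0, r=0
  p=1, q=0, r=1
  p=1, q=1, r=1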